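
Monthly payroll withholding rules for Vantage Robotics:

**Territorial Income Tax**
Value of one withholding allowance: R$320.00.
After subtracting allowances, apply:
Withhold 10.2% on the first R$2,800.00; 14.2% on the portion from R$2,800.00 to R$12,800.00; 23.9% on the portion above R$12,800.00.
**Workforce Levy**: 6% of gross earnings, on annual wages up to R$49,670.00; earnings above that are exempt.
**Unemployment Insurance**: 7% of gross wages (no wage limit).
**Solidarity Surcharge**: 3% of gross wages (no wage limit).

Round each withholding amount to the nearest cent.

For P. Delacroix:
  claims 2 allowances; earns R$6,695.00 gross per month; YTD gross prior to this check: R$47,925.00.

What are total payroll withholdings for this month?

Territorial Income Tax: taxable = R$6,695.00 − 2×R$320.00 = R$6,055.00
  R$285.60 + 14.2% × (R$6,055.00 − R$2,800.00) = R$285.60 + 14.2% × R$3,255.00 = R$747.81
Workforce Levy: cap R$49,670.00 − YTD R$47,925.00 = R$1,745.00 subject; 6% × R$1,745.00 = R$104.70
Unemployment Insurance: 7% × R$6,695.00 = R$468.65
Solidarity Surcharge: 3% × R$6,695.00 = R$200.85
Total: R$747.81 + R$104.70 + R$468.65 + R$200.85 = R$1,522.01

R$1,522.01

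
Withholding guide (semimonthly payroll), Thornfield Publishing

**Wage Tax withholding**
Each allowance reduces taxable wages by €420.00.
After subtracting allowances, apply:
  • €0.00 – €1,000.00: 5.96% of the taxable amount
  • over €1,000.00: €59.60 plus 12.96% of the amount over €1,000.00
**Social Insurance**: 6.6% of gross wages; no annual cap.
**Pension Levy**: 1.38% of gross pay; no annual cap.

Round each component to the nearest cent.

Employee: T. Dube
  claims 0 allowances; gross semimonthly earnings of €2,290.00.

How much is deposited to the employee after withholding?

Wage Tax: taxable = €2,290.00
  €59.60 + 12.96% × (€2,290.00 − €1,000.00) = €59.60 + 12.96% × €1,290.00 = €226.78
Social Insurance: 6.6% × €2,290.00 = €151.14
Pension Levy: 1.38% × €2,290.00 = €31.60
Total withheld: €226.78 + €151.14 + €31.60 = €409.52
Net pay: €2,290.00 − €409.52 = €1,880.48

€1,880.48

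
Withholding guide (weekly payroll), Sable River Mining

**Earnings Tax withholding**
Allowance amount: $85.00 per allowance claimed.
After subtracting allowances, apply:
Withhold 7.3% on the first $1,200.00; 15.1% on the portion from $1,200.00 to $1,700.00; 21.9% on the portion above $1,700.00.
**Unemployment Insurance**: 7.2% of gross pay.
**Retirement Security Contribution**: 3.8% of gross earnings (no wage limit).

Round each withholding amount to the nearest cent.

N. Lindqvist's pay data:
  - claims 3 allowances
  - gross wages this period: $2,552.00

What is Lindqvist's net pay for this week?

$1,977.44

Earnings Tax: taxable = $2,552.00 − 3×$85.00 = $2,297.00
  $163.10 + 21.9% × ($2,297.00 − $1,700.00) = $163.10 + 21.9% × $597.00 = $293.84
Unemployment Insurance: 7.2% × $2,552.00 = $183.74
Retirement Security Contribution: 3.8% × $2,552.00 = $96.98
Total withheld: $293.84 + $183.74 + $96.98 = $574.56
Net pay: $2,552.00 − $574.56 = $1,977.44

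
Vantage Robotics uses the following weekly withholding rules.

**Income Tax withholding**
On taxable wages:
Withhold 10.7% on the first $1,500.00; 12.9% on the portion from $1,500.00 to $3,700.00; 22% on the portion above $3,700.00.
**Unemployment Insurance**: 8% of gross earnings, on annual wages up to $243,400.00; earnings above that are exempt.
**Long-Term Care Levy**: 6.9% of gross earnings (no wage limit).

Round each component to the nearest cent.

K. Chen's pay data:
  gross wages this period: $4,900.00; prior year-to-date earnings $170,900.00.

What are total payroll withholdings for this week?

Income Tax: taxable = $4,900.00
  $444.30 + 22% × ($4,900.00 − $3,700.00) = $444.30 + 22% × $1,200.00 = $708.30
Unemployment Insurance: 8% × $4,900.00 = $392.00
Long-Term Care Levy: 6.9% × $4,900.00 = $338.10
Total: $708.30 + $392.00 + $338.10 = $1,438.40

$1,438.40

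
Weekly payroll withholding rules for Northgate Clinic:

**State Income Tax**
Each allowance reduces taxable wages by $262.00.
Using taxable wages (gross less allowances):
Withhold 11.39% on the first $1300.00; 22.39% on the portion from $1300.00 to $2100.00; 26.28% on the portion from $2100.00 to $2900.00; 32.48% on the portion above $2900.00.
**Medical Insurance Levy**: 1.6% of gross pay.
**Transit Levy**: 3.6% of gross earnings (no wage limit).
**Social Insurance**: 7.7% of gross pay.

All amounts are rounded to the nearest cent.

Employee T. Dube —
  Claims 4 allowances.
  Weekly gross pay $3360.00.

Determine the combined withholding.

State Income Tax: taxable = $3360.00 − 4×$262.00 = $2312.00
  $327.19 + 26.28% × ($2312.00 − $2100.00) = $327.19 + 26.28% × $212.00 = $382.90
Medical Insurance Levy: 1.6% × $3360.00 = $53.76
Transit Levy: 3.6% × $3360.00 = $120.96
Social Insurance: 7.7% × $3360.00 = $258.72
Total: $382.90 + $53.76 + $120.96 + $258.72 = $816.34

$816.34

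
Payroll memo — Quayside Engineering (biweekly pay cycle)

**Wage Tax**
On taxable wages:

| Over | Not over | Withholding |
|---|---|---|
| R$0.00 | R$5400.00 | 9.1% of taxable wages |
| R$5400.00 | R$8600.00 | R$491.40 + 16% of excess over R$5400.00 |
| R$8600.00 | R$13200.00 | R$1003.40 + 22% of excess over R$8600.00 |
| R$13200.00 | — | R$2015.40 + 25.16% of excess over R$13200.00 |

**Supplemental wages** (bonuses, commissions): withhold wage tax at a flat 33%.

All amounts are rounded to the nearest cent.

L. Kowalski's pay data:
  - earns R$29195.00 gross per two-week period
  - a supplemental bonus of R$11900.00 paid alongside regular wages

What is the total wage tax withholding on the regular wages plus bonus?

Wage Tax: taxable = R$29195.00
  R$2015.40 + 25.16% × (R$29195.00 − R$13200.00) = R$2015.40 + 25.16% × R$15995.00 = R$6039.74
Supplemental (33% flat on bonus): 33% × R$11900.00 = R$3927.00
Total wage tax: R$6039.74 + R$3927.00 = R$9966.74

R$9966.74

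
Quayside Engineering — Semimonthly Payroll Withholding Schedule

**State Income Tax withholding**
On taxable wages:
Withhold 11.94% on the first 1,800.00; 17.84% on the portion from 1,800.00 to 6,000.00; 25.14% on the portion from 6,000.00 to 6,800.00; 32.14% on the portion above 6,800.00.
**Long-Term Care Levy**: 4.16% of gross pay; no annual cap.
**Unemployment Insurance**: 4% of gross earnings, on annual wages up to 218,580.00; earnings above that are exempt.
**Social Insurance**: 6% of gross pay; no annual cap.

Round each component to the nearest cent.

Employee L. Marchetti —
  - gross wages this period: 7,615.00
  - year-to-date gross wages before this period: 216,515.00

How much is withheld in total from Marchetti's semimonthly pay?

State Income Tax: taxable = 7,615.00
  1,165.32 + 32.14% × (7,615.00 − 6,800.00) = 1,165.32 + 32.14% × 815.00 = 1,427.26
Long-Term Care Levy: 4.16% × 7,615.00 = 316.78
Unemployment Insurance: cap 218,580.00 − YTD 216,515.00 = 2,065.00 subject; 4% × 2,065.00 = 82.60
Social Insurance: 6% × 7,615.00 = 456.90
Total: 1,427.26 + 316.78 + 82.60 + 456.90 = 2,283.54

2,283.54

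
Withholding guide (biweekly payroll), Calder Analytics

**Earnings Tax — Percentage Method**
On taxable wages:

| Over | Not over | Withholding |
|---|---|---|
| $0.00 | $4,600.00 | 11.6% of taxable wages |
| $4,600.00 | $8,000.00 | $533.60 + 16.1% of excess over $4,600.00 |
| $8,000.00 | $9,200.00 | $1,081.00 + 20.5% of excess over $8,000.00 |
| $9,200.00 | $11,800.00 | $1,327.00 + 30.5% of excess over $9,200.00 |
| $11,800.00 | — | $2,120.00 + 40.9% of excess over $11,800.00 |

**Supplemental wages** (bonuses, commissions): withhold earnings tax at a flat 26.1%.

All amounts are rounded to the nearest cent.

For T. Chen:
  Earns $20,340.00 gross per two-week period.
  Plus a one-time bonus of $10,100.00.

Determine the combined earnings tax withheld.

$8,248.96

Earnings Tax: taxable = $20,340.00
  $2,120.00 + 40.9% × ($20,340.00 − $11,800.00) = $2,120.00 + 40.9% × $8,540.00 = $5,612.86
Supplemental (26.1% flat on bonus): 26.1% × $10,100.00 = $2,636.10
Total earnings tax: $5,612.86 + $2,636.10 = $8,248.96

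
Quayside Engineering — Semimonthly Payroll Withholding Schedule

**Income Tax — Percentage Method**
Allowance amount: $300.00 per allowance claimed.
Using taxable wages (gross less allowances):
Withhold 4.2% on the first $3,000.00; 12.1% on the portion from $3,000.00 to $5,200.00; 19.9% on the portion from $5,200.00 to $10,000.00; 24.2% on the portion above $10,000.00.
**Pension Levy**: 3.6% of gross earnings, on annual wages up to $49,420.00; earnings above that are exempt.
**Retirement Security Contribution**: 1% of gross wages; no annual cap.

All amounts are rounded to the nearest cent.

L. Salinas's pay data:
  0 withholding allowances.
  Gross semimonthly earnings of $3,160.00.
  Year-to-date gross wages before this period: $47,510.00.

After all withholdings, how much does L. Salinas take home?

$2,914.28

Income Tax: taxable = $3,160.00
  $126.00 + 12.1% × ($3,160.00 − $3,000.00) = $126.00 + 12.1% × $160.00 = $145.36
Pension Levy: cap $49,420.00 − YTD $47,510.00 = $1,910.00 subject; 3.6% × $1,910.00 = $68.76
Retirement Security Contribution: 1% × $3,160.00 = $31.60
Total withheld: $145.36 + $68.76 + $31.60 = $245.72
Net pay: $3,160.00 − $245.72 = $2,914.28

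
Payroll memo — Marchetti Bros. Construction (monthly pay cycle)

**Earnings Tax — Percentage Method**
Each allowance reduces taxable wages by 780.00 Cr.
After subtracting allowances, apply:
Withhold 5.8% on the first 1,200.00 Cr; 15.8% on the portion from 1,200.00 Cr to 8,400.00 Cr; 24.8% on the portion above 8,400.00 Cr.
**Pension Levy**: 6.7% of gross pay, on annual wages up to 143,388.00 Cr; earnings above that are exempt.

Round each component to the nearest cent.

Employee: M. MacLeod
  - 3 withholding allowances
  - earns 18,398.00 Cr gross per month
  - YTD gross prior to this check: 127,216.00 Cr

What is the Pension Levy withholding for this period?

Pension Levy: cap 143,388.00 Cr − YTD 127,216.00 Cr = 16,172.00 Cr subject; 6.7% × 16,172.00 Cr = 1,083.52 Cr

1,083.52 Cr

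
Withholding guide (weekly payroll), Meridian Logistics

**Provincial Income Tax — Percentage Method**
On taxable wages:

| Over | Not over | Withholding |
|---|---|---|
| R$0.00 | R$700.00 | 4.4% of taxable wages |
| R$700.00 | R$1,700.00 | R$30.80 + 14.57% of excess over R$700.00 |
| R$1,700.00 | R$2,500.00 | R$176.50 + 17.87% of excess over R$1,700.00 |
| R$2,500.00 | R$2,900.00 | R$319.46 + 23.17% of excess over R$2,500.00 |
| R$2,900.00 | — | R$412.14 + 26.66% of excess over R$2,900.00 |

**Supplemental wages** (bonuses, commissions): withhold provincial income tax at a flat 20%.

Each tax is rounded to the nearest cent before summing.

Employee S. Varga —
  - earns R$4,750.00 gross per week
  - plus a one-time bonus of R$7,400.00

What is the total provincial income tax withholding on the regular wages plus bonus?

R$2,385.35

Provincial Income Tax: taxable = R$4,750.00
  R$412.14 + 26.66% × (R$4,750.00 − R$2,900.00) = R$412.14 + 26.66% × R$1,850.00 = R$905.35
Supplemental (20% flat on bonus): 20% × R$7,400.00 = R$1,480.00
Total provincial income tax: R$905.35 + R$1,480.00 = R$2,385.35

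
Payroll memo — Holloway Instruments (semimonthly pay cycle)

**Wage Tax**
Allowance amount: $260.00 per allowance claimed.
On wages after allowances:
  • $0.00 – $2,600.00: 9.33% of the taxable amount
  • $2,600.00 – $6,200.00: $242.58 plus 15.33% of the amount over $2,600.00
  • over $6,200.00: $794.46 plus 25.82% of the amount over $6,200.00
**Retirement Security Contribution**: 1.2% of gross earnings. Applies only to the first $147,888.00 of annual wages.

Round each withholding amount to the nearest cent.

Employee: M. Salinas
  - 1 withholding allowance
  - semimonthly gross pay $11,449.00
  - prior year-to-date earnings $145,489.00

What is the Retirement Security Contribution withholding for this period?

$28.79

Retirement Security Contribution: cap $147,888.00 − YTD $145,489.00 = $2,399.00 subject; 1.2% × $2,399.00 = $28.79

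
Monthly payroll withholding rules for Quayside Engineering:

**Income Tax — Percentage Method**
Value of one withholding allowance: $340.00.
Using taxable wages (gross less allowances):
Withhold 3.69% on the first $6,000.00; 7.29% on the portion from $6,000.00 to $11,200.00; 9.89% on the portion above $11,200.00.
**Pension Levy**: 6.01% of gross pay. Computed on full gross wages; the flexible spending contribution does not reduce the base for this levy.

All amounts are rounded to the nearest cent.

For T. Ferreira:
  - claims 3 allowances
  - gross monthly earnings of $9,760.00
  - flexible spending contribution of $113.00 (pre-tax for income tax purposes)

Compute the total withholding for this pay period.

$999.49

Income Tax: taxable = $9,760.00 − $113.00 − 3×$340.00 = $8,627.00
  $221.40 + 7.29% × ($8,627.00 − $6,000.00) = $221.40 + 7.29% × $2,627.00 = $412.91
Pension Levy: 6.01% × $9,760.00 = $586.58
Total: $412.91 + $586.58 = $999.49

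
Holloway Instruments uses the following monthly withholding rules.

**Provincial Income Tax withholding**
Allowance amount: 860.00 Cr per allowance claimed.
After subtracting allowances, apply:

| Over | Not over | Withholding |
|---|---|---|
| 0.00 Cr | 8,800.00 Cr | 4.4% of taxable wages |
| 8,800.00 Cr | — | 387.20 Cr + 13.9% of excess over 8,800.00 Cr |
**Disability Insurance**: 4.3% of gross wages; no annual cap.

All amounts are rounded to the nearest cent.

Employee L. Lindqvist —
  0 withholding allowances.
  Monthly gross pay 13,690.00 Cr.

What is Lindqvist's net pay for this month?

Provincial Income Tax: taxable = 13,690.00 Cr
  387.20 Cr + 13.9% × (13,690.00 Cr − 8,800.00 Cr) = 387.20 Cr + 13.9% × 4,890.00 Cr = 1,066.91 Cr
Disability Insurance: 4.3% × 13,690.00 Cr = 588.67 Cr
Total withheld: 1,066.91 Cr + 588.67 Cr = 1,655.58 Cr
Net pay: 13,690.00 Cr − 1,655.58 Cr = 12,034.42 Cr

12,034.42 Cr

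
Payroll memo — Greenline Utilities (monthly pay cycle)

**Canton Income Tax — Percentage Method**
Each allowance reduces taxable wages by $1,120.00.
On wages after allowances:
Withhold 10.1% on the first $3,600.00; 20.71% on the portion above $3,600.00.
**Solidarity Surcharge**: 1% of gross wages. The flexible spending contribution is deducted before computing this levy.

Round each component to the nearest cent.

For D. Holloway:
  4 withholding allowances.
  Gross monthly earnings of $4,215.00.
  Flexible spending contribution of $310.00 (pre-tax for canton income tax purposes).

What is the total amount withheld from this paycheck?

Canton Income Tax: taxable = $4,215.00 − $310.00 − 4×$1,120.00 = $-575.00
  Taxable ≤ 0 → $0.00
Solidarity Surcharge: 1% × $3,905.00 = $39.05
Total: $0.00 + $39.05 = $39.05

$39.05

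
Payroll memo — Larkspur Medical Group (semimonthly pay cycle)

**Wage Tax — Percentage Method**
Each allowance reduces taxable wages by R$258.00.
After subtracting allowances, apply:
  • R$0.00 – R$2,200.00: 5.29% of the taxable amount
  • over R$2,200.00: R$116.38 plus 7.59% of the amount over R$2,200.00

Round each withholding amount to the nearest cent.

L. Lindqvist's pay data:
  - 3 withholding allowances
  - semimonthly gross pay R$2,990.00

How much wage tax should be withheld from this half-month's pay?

R$117.59

Wage Tax: taxable = R$2,990.00 − 3×R$258.00 = R$2,216.00
  R$116.38 + 7.59% × (R$2,216.00 − R$2,200.00) = R$116.38 + 7.59% × R$16.00 = R$117.59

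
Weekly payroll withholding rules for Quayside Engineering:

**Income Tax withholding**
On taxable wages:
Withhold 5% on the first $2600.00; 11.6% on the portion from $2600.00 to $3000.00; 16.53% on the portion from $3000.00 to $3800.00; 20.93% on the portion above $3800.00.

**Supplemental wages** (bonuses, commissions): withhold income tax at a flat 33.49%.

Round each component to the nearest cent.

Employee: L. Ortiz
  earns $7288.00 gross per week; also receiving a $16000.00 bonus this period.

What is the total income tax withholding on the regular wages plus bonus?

Income Tax: taxable = $7288.00
  $308.64 + 20.93% × ($7288.00 − $3800.00) = $308.64 + 20.93% × $3488.00 = $1038.68
Supplemental (33.49% flat on bonus): 33.49% × $16000.00 = $5358.40
Total income tax: $1038.68 + $5358.40 = $6397.08

$6397.08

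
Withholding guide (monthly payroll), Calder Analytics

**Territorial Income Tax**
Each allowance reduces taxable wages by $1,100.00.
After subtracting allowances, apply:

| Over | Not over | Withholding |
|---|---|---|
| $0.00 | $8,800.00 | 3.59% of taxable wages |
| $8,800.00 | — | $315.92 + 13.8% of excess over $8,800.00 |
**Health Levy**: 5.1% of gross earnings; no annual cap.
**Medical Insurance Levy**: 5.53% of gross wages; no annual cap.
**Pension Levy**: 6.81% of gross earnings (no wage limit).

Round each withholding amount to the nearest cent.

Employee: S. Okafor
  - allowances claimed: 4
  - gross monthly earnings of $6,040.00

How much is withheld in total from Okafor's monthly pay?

Territorial Income Tax: taxable = $6,040.00 − 4×$1,100.00 = $1,640.00
  3.59% × $1,640.00 = $58.88
Health Levy: 5.1% × $6,040.00 = $308.04
Medical Insurance Levy: 5.53% × $6,040.00 = $334.01
Pension Levy: 6.81% × $6,040.00 = $411.32
Total: $58.88 + $308.04 + $334.01 + $411.32 = $1,112.25

$1,112.25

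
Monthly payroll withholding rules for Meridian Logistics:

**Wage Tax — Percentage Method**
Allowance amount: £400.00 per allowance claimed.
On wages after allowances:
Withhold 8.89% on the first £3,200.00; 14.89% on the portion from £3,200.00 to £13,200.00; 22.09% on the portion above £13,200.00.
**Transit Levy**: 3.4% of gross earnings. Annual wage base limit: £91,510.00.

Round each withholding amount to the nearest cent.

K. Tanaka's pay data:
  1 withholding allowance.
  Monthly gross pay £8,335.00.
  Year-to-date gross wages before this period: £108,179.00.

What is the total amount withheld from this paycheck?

£989.52

Wage Tax: taxable = £8,335.00 − 1×£400.00 = £7,935.00
  £284.48 + 14.89% × (£7,935.00 − £3,200.00) = £284.48 + 14.89% × £4,735.00 = £989.52
Transit Levy: YTD £108,179.00 ≥ cap £91,510.00 → £0.00
Total: £989.52 + £0.00 = £989.52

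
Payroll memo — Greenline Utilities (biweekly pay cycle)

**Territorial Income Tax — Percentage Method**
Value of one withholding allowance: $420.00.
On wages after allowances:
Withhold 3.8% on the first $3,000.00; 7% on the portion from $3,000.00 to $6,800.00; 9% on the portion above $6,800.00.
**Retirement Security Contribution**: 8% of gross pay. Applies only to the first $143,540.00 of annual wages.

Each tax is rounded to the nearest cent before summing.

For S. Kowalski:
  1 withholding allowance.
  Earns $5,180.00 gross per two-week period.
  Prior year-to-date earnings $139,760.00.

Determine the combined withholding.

$539.60

Territorial Income Tax: taxable = $5,180.00 − 1×$420.00 = $4,760.00
  $114.00 + 7% × ($4,760.00 − $3,000.00) = $114.00 + 7% × $1,760.00 = $237.20
Retirement Security Contribution: cap $143,540.00 − YTD $139,760.00 = $3,780.00 subject; 8% × $3,780.00 = $302.40
Total: $237.20 + $302.40 = $539.60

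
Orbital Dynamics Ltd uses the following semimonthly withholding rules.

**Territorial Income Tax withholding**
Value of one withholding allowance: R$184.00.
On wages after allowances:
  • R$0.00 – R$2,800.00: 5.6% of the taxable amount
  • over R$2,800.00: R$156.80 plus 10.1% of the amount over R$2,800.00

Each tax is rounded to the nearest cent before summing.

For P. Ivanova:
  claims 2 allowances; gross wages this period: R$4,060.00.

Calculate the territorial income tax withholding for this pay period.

Territorial Income Tax: taxable = R$4,060.00 − 2×R$184.00 = R$3,692.00
  R$156.80 + 10.1% × (R$3,692.00 − R$2,800.00) = R$156.80 + 10.1% × R$892.00 = R$246.89

R$246.89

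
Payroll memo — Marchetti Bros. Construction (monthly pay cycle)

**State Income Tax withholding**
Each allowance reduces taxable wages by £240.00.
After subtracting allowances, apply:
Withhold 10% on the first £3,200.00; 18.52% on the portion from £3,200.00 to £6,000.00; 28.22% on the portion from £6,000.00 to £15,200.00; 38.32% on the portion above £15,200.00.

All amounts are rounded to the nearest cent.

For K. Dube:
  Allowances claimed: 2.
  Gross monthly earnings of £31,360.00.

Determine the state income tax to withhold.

£9,443.38

State Income Tax: taxable = £31,360.00 − 2×£240.00 = £30,880.00
  £3,434.80 + 38.32% × (£30,880.00 − £15,200.00) = £3,434.80 + 38.32% × £15,680.00 = £9,443.38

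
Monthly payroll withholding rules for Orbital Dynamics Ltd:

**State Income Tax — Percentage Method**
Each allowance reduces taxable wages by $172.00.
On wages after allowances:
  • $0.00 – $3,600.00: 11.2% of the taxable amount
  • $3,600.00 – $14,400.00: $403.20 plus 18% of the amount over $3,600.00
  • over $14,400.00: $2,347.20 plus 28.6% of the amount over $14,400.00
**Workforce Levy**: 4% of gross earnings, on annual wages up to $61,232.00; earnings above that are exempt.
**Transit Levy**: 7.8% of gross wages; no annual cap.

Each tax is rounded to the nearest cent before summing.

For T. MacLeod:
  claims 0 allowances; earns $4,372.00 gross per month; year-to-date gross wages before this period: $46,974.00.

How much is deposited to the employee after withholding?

$3,313.94

State Income Tax: taxable = $4,372.00
  $403.20 + 18% × ($4,372.00 − $3,600.00) = $403.20 + 18% × $772.00 = $542.16
Workforce Levy: 4% × $4,372.00 = $174.88
Transit Levy: 7.8% × $4,372.00 = $341.02
Total withheld: $542.16 + $174.88 + $341.02 = $1,058.06
Net pay: $4,372.00 − $1,058.06 = $3,313.94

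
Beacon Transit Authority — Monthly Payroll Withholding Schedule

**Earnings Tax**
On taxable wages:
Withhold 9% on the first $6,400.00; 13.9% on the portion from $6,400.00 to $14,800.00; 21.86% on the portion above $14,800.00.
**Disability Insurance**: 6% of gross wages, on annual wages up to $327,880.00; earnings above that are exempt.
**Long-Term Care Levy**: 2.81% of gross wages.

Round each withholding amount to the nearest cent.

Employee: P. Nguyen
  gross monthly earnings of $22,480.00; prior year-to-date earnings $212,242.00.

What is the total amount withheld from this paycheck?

Earnings Tax: taxable = $22,480.00
  $1,743.60 + 21.86% × ($22,480.00 − $14,800.00) = $1,743.60 + 21.86% × $7,680.00 = $3,422.45
Disability Insurance: 6% × $22,480.00 = $1,348.80
Long-Term Care Levy: 2.81% × $22,480.00 = $631.69
Total: $3,422.45 + $1,348.80 + $631.69 = $5,402.94

$5,402.94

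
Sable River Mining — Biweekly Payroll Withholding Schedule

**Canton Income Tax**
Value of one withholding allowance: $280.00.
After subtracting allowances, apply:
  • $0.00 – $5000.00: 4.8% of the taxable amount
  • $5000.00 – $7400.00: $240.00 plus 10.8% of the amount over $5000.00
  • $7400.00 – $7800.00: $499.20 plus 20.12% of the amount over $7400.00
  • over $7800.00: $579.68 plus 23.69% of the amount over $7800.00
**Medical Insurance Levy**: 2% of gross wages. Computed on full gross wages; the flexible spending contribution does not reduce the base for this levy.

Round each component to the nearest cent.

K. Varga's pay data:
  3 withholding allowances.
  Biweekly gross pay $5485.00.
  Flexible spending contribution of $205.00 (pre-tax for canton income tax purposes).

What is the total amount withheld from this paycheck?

$322.82

Canton Income Tax: taxable = $5485.00 − $205.00 − 3×$280.00 = $4440.00
  4.8% × $4440.00 = $213.12
Medical Insurance Levy: 2% × $5485.00 = $109.70
Total: $213.12 + $109.70 = $322.82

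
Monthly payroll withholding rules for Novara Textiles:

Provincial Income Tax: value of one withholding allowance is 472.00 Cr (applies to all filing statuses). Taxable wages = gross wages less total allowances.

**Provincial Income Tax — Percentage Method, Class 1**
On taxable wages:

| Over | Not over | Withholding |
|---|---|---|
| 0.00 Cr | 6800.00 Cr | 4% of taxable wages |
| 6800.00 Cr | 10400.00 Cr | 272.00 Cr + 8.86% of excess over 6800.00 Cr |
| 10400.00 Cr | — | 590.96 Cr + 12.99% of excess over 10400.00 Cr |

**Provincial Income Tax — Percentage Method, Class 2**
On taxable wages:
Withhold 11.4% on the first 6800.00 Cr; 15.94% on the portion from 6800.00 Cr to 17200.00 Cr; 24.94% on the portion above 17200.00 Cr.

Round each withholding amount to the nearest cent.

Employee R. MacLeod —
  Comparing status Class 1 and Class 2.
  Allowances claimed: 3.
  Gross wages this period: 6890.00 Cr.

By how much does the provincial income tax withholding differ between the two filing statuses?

405.08 Cr

Provincial Income Tax (Class 1): taxable = 6890.00 Cr − 3×472.00 Cr = 5474.00 Cr
  4% × 5474.00 Cr = 218.96 Cr
Provincial Income Tax (Class 2): taxable = 6890.00 Cr − 3×472.00 Cr = 5474.00 Cr
  11.4% × 5474.00 Cr = 624.04 Cr
Difference: |218.96 Cr − 624.04 Cr| = 405.08 Cr (higher under Class 2)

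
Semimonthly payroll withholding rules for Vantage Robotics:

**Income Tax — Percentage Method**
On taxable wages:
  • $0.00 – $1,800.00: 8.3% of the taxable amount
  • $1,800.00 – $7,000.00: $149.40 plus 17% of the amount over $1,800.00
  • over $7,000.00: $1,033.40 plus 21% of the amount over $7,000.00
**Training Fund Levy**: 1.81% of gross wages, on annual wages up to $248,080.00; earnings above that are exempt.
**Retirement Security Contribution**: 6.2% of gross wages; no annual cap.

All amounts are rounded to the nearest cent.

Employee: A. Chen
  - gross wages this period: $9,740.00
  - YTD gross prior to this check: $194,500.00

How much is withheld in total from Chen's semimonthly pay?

$2,388.97

Income Tax: taxable = $9,740.00
  $1,033.40 + 21% × ($9,740.00 − $7,000.00) = $1,033.40 + 21% × $2,740.00 = $1,608.80
Training Fund Levy: 1.81% × $9,740.00 = $176.29
Retirement Security Contribution: 6.2% × $9,740.00 = $603.88
Total: $1,608.80 + $176.29 + $603.88 = $2,388.97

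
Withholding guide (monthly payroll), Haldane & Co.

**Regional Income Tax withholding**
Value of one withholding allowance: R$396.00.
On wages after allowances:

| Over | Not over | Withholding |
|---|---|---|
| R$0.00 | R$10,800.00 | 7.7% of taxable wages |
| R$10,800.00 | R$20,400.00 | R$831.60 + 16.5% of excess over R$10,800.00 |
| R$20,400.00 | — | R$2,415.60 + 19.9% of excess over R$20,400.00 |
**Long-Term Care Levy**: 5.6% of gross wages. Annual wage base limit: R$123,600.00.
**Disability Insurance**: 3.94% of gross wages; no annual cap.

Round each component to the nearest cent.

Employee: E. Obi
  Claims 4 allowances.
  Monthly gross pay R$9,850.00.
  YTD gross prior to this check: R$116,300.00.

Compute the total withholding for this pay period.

Regional Income Tax: taxable = R$9,850.00 − 4×R$396.00 = R$8,266.00
  7.7% × R$8,266.00 = R$636.48
Long-Term Care Levy: cap R$123,600.00 − YTD R$116,300.00 = R$7,300.00 subject; 5.6% × R$7,300.00 = R$408.80
Disability Insurance: 3.94% × R$9,850.00 = R$388.09
Total: R$636.48 + R$408.80 + R$388.09 = R$1,433.37

R$1,433.37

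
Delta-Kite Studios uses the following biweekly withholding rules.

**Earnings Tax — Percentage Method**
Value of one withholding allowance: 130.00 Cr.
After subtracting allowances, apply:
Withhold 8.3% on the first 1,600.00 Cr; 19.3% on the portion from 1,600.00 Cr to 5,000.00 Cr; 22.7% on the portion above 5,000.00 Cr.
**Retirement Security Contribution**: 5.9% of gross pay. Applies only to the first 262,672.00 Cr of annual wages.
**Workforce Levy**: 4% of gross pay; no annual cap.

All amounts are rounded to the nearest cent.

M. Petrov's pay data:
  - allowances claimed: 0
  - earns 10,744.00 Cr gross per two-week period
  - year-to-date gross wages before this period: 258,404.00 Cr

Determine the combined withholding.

Earnings Tax: taxable = 10,744.00 Cr
  789.00 Cr + 22.7% × (10,744.00 Cr − 5,000.00 Cr) = 789.00 Cr + 22.7% × 5,744.00 Cr = 2,092.89 Cr
Retirement Security Contribution: cap 262,672.00 Cr − YTD 258,404.00 Cr = 4,268.00 Cr subject; 5.9% × 4,268.00 Cr = 251.81 Cr
Workforce Levy: 4% × 10,744.00 Cr = 429.76 Cr
Total: 2,092.89 Cr + 251.81 Cr + 429.76 Cr = 2,774.46 Cr

2,774.46 Cr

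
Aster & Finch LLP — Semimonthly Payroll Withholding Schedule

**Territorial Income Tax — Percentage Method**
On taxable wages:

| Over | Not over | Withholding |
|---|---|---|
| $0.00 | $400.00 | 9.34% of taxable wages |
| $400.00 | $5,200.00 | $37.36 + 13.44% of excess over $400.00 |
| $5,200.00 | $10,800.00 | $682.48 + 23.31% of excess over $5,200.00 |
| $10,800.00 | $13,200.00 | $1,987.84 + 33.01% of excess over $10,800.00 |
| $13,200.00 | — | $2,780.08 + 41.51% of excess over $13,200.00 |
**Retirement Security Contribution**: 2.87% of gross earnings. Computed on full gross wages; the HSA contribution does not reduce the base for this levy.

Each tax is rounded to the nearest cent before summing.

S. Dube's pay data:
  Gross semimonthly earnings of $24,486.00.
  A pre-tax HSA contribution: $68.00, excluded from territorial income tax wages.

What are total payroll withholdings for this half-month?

Territorial Income Tax: taxable = $24,486.00 − $68.00 = $24,418.00
  $2,780.08 + 41.51% × ($24,418.00 − $13,200.00) = $2,780.08 + 41.51% × $11,218.00 = $7,436.67
Retirement Security Contribution: 2.87% × $24,486.00 = $702.75
Total: $7,436.67 + $702.75 = $8,139.42

$8,139.42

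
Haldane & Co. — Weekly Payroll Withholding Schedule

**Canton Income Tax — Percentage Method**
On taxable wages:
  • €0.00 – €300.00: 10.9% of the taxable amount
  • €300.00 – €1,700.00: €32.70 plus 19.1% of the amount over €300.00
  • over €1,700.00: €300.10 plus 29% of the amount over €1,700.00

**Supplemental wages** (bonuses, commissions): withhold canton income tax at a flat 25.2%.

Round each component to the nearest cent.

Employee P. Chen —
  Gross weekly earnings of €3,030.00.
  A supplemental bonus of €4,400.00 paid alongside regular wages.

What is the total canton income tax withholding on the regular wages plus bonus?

Canton Income Tax: taxable = €3,030.00
  €300.10 + 29% × (€3,030.00 − €1,700.00) = €300.10 + 29% × €1,330.00 = €685.80
Supplemental (25.2% flat on bonus): 25.2% × €4,400.00 = €1,108.80
Total canton income tax: €685.80 + €1,108.80 = €1,794.60

€1,794.60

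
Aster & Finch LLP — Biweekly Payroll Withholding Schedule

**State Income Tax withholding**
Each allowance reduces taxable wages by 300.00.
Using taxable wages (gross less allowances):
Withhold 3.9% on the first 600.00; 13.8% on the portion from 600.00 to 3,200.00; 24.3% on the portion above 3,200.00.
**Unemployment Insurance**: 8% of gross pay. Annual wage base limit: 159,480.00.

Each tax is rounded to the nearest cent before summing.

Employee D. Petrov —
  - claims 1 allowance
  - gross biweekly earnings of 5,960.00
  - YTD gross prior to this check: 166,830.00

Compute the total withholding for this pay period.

State Income Tax: taxable = 5,960.00 − 1×300.00 = 5,660.00
  382.20 + 24.3% × (5,660.00 − 3,200.00) = 382.20 + 24.3% × 2,460.00 = 979.98
Unemployment Insurance: YTD 166,830.00 ≥ cap 159,480.00 → 0.00
Total: 979.98 + 0.00 = 979.98

979.98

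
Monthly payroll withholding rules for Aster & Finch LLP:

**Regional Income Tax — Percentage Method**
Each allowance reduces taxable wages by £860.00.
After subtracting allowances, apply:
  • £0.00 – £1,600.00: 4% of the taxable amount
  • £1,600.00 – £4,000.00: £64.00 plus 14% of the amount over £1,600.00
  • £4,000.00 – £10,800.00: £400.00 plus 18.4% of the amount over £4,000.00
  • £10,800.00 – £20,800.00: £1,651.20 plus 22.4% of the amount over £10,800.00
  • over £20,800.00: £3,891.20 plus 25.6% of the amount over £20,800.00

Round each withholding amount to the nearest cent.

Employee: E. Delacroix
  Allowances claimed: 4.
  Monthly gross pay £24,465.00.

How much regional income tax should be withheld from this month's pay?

Regional Income Tax: taxable = £24,465.00 − 4×£860.00 = £21,025.00
  £3,891.20 + 25.6% × (£21,025.00 − £20,800.00) = £3,891.20 + 25.6% × £225.00 = £3,948.80

£3,948.80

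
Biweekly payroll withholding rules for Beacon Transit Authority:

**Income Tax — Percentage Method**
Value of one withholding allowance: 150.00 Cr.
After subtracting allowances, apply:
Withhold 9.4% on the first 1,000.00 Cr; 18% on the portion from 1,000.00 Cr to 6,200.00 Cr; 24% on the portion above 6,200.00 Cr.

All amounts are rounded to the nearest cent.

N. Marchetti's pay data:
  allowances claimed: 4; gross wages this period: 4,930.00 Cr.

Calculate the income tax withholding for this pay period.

693.40 Cr

Income Tax: taxable = 4,930.00 Cr − 4×150.00 Cr = 4,330.00 Cr
  94.00 Cr + 18% × (4,330.00 Cr − 1,000.00 Cr) = 94.00 Cr + 18% × 3,330.00 Cr = 693.40 Cr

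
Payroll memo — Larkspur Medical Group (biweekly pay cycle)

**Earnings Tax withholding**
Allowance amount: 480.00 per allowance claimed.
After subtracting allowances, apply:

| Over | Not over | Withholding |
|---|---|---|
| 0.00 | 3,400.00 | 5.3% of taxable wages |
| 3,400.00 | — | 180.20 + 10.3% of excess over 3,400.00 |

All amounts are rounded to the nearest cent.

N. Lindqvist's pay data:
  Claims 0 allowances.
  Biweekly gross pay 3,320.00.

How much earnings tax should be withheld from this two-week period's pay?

Earnings Tax: taxable = 3,320.00
  5.3% × 3,320.00 = 175.96

175.96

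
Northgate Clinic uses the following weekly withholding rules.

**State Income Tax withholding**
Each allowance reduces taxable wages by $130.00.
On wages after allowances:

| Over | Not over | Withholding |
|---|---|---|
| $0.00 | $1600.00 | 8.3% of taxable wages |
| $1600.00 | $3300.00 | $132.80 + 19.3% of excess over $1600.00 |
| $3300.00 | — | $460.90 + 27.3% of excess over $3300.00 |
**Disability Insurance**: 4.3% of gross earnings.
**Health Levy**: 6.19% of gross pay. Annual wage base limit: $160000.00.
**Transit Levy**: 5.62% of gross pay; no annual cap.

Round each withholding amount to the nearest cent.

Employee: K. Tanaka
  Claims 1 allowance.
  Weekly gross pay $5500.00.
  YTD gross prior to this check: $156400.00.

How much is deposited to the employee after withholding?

$3705.55

State Income Tax: taxable = $5500.00 − 1×$130.00 = $5370.00
  $460.90 + 27.3% × ($5370.00 − $3300.00) = $460.90 + 27.3% × $2070.00 = $1026.01
Disability Insurance: 4.3% × $5500.00 = $236.50
Health Levy: cap $160000.00 − YTD $156400.00 = $3600.00 subject; 6.19% × $3600.00 = $222.84
Transit Levy: 5.62% × $5500.00 = $309.10
Total withheld: $1026.01 + $236.50 + $222.84 + $309.10 = $1794.45
Net pay: $5500.00 − $1794.45 = $3705.55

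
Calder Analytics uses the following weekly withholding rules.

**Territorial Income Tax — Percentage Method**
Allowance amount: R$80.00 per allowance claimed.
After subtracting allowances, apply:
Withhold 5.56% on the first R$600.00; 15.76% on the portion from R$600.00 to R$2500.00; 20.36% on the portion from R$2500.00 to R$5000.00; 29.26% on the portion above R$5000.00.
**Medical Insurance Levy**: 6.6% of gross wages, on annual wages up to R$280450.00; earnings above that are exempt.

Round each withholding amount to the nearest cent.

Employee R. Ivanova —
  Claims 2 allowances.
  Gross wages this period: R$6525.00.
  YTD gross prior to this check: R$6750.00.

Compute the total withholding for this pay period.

R$1671.85

Territorial Income Tax: taxable = R$6525.00 − 2×R$80.00 = R$6365.00
  R$841.80 + 29.26% × (R$6365.00 − R$5000.00) = R$841.80 + 29.26% × R$1365.00 = R$1241.20
Medical Insurance Levy: 6.6% × R$6525.00 = R$430.65
Total: R$1241.20 + R$430.65 = R$1671.85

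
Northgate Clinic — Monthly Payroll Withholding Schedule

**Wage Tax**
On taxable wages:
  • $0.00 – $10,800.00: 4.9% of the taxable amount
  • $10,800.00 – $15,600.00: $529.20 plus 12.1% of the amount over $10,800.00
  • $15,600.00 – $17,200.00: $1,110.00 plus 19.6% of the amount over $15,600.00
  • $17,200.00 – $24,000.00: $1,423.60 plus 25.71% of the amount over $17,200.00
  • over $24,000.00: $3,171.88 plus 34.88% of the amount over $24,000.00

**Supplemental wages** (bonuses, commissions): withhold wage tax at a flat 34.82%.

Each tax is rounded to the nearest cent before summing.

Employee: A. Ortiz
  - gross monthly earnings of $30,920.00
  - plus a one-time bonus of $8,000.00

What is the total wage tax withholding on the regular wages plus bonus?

$8,371.18

Wage Tax: taxable = $30,920.00
  $3,171.88 + 34.88% × ($30,920.00 − $24,000.00) = $3,171.88 + 34.88% × $6,920.00 = $5,585.58
Supplemental (34.82% flat on bonus): 34.82% × $8,000.00 = $2,785.60
Total wage tax: $5,585.58 + $2,785.60 = $8,371.18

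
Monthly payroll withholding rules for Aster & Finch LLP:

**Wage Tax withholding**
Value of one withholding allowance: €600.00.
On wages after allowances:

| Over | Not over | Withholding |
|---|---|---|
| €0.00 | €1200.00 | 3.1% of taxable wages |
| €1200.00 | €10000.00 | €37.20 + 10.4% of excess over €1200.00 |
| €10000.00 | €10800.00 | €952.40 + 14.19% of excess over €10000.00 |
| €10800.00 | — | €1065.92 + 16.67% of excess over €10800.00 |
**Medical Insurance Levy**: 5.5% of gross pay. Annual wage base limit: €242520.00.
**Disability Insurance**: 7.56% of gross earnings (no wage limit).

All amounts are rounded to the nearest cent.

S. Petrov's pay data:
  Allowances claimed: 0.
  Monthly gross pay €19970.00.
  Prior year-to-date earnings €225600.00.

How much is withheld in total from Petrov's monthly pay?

Wage Tax: taxable = €19970.00
  €1065.92 + 16.67% × (€19970.00 − €10800.00) = €1065.92 + 16.67% × €9170.00 = €2594.56
Medical Insurance Levy: cap €242520.00 − YTD €225600.00 = €16920.00 subject; 5.5% × €16920.00 = €930.60
Disability Insurance: 7.56% × €19970.00 = €1509.73
Total: €2594.56 + €930.60 + €1509.73 = €5034.89

€5034.89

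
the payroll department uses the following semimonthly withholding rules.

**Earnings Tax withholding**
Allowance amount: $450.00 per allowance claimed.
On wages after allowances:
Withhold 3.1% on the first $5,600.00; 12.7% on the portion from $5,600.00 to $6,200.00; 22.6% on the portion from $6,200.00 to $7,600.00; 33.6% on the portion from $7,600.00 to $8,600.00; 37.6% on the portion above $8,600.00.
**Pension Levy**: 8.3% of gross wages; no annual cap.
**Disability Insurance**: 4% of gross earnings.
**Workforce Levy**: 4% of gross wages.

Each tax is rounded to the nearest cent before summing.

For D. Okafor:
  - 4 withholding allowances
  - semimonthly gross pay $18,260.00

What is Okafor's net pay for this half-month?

$11,426.06

Earnings Tax: taxable = $18,260.00 − 4×$450.00 = $16,460.00
  $902.20 + 37.6% × ($16,460.00 − $8,600.00) = $902.20 + 37.6% × $7,860.00 = $3,857.56
Pension Levy: 8.3% × $18,260.00 = $1,515.58
Disability Insurance: 4% × $18,260.00 = $730.40
Workforce Levy: 4% × $18,260.00 = $730.40
Total withheld: $3,857.56 + $1,515.58 + $730.40 + $730.40 = $6,833.94
Net pay: $18,260.00 − $6,833.94 = $11,426.06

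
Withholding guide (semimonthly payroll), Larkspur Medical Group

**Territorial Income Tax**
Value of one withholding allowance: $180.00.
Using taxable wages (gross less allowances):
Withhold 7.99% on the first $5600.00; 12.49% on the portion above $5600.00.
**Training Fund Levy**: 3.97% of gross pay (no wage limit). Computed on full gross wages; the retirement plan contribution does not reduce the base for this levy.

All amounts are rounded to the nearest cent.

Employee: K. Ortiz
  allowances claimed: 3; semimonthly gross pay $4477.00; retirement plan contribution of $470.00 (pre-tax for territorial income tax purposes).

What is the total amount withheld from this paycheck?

Territorial Income Tax: taxable = $4477.00 − $470.00 − 3×$180.00 = $3467.00
  7.99% × $3467.00 = $277.01
Training Fund Levy: 3.97% × $4477.00 = $177.74
Total: $277.01 + $177.74 = $454.75

$454.75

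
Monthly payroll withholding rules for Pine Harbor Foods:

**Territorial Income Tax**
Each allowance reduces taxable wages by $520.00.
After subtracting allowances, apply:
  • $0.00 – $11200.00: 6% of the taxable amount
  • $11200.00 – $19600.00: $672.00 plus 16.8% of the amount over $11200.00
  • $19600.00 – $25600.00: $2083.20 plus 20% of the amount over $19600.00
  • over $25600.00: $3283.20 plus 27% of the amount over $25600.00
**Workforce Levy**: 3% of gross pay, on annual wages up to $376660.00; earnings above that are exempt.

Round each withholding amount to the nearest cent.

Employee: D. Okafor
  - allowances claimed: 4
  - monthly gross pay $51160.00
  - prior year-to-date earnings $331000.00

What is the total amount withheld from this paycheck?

$10992.60

Territorial Income Tax: taxable = $51160.00 − 4×$520.00 = $49080.00
  $3283.20 + 27% × ($49080.00 − $25600.00) = $3283.20 + 27% × $23480.00 = $9622.80
Workforce Levy: cap $376660.00 − YTD $331000.00 = $45660.00 subject; 3% × $45660.00 = $1369.80
Total: $9622.80 + $1369.80 = $10992.60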